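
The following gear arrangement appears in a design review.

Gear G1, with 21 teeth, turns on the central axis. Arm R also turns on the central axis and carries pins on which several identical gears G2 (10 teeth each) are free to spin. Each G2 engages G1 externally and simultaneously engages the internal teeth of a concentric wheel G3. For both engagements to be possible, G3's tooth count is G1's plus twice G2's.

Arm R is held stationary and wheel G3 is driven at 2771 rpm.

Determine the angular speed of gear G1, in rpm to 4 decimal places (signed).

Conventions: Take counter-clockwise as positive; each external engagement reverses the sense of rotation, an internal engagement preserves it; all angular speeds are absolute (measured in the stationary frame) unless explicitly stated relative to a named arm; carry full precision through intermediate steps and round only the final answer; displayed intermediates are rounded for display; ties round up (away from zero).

-5410.0476 rpm

planetary set (21T centre, 10T on arm, 41T internal) — Willis relation
normalise by the input: solve with ω_ring = 1, then scale by 2771 rpm
ring teeth: 21 + 2·10 = 41
21(ω_sun−ω_arm) = −41(ω_ring−ω_arm),  ω_arm = 0, ω_ring = 1
ω_sun = 0 − (41/21)(1−0) = -41/21
scale: ω_sun = -41/21 × 2771 rpm = -5410.0476 rpm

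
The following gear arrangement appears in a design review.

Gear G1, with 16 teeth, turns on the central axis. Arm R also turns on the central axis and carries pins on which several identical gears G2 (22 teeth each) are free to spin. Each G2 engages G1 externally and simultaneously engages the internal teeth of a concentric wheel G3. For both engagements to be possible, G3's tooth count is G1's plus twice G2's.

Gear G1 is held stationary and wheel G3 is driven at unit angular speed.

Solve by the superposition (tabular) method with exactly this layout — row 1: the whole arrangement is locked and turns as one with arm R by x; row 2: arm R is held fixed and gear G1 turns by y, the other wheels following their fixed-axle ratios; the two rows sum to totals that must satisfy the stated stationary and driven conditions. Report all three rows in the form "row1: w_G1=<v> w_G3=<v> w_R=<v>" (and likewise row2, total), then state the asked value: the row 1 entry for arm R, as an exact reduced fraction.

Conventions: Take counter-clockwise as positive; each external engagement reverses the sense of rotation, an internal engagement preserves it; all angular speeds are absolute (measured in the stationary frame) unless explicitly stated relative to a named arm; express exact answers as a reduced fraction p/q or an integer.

row1: w_G1=15/19 w_G3=15/19 w_R=15/19
row2: w_G1=-15/19 w_G3=4/19 w_R=0
total: w_G1=0 w_G3=1 w_R=15/19
asked value: 15/19

planetary set (16T centre, 22T on arm, 60T internal) — Willis relation
superposition row 1 [locked train]: every member turns x
row 2 (arm held, sun turns y): ω_ring = −(16/60)·y, ω_arm = 0
boundary: total ω_sun = x + y = 0 and total ω_ring = x − (16/60)·y = 1  ⇒  y = -15/19, x = 15/19
row 2 ring = −(16/60)·(-15/19) = 4/19
totals (row 1 + row 2): sun 15/19 + (-15/19) = 0, ring 15/19 + 4/19 = 1, arm 15/19 + 0 = 15/19
asked cell (row1, arm) = 15/19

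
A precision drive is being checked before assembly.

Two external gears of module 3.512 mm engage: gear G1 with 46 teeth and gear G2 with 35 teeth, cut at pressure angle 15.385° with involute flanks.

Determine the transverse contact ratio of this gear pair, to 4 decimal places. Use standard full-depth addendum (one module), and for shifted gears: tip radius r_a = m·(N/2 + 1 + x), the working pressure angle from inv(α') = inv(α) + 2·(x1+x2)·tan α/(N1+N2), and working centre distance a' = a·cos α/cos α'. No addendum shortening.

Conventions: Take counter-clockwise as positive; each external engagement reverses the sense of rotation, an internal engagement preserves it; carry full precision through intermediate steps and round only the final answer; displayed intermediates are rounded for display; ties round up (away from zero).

topology: single-mesh involute geometry — m = 3.512, 46T/35T pair
base radii: r_b1 = 77.881383, r_b2 = 59.257574
tip radii: r_a1 = 84.288000, r_a2 = 64.972000
no profile shift: α' = α, a' = a
action lengths: √(r_a1²−r_b1²) = 32.232857, √(r_a2²−r_b2²) = 26.643961
base pitch p_b = π·m·cos α = 10.637895
CR = (32.232857 + 26.643961 − 142.236000·sin 15.38500°)/10.637895 = 1.987337
contact ratio ≈ 1.9873

1.9873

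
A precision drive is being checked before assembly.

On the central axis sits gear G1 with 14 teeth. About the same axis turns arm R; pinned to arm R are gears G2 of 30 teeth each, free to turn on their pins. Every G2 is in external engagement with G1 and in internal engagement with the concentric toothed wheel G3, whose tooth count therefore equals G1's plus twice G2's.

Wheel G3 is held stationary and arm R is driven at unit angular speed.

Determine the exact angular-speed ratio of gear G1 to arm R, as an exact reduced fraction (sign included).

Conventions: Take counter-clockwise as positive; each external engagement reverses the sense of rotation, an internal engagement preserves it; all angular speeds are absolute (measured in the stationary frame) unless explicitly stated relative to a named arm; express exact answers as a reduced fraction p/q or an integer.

planetary set (14T centre, 30T on arm, 74T internal) — Willis relation
ring teeth: 14 + 2·30 = 74
14(ω_sun−ω_arm) = −74(ω_ring−ω_arm),  ω_ring = 0, ω_arm = 1
ω_sun = 1 − (74/14)(0−1) = 44/7
ω_out/ω_in = 44/7

44/7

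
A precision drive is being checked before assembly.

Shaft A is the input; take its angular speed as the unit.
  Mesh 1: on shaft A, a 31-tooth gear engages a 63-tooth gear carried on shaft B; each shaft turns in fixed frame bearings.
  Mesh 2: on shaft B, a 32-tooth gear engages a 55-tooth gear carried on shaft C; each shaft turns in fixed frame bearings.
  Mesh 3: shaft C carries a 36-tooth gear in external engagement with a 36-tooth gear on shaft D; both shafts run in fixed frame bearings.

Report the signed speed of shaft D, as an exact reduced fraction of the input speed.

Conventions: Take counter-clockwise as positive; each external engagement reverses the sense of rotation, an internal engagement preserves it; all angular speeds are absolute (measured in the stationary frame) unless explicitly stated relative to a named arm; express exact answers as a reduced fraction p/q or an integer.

3-mesh fixed-axis compound train (all bearings frame-fixed)
mesh 1 [31T→63T]: |ω|/ω_in = 1×31/63 = 31/63, sense flips to −
mesh 2 [32T→55T]: |ω|/ω_in = (31/63)×32/55 = 992/3465, sense flips to +
mesh 3 [36T→36T]: |ω|/ω_in = (992/3465)×36/36 = 992/3465, sense flips to −
signed output speed (× input speed) = -992/3465

-992/3465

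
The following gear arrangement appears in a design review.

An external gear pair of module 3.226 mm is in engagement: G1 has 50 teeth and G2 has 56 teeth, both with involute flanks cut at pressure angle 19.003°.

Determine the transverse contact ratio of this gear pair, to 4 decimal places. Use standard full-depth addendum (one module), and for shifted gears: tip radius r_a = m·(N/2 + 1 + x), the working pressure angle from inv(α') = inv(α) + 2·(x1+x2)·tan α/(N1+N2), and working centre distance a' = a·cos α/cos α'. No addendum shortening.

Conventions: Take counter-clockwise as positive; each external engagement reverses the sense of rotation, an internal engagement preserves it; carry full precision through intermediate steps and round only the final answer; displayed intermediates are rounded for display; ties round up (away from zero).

class = single-mesh tooth geometry [involute pair 50T × 56T, m = 3.226]
base radii: r_b1 = 76.254698, r_b2 = 85.405262
tip radii: r_a1 = 83.876000, r_a2 = 93.554000
no profile shift: α' = α, a' = a
action lengths: √(r_a1²−r_b1²) = 34.934287, √(r_a2²−r_b2²) = 38.187591
base pitch p_b = π·m·cos α = 9.582448
CR = (34.934287 + 38.187591 − 170.978000·sin 19.00300°)/9.582448 = 1.820873
contact ratio ≈ 1.8209

1.8209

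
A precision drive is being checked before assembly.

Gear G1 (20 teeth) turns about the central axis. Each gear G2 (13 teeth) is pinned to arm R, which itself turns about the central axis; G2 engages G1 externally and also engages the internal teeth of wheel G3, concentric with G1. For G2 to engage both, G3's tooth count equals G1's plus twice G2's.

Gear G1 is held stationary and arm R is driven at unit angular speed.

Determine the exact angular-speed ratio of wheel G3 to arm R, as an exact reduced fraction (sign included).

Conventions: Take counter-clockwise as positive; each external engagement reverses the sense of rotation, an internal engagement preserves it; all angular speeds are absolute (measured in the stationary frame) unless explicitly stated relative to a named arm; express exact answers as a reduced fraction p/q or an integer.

33/23

recognized (axles ride arm R): planetary set, 20/13/46 teeth
ring teeth: 20 + 2·13 = 46
20(ω_sun−ω_arm) = −46(ω_ring−ω_arm),  ω_sun = 0, ω_arm = 1
ω_ring = 1 − (20/46)(0−1) = 33/23
ω_out/ω_in = 33/23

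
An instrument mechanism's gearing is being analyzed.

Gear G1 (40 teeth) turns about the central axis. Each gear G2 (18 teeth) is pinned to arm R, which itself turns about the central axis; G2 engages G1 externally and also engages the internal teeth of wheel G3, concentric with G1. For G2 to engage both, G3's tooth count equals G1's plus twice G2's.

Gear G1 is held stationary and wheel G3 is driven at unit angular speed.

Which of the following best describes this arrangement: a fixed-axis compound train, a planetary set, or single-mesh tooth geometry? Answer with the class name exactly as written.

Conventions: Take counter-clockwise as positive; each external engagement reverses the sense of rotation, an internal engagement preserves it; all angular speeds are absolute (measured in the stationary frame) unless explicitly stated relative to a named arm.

planetary set

class = planetary set [G3 = 40+2·18 = 76; Willis about the carrier]
classification: planetary set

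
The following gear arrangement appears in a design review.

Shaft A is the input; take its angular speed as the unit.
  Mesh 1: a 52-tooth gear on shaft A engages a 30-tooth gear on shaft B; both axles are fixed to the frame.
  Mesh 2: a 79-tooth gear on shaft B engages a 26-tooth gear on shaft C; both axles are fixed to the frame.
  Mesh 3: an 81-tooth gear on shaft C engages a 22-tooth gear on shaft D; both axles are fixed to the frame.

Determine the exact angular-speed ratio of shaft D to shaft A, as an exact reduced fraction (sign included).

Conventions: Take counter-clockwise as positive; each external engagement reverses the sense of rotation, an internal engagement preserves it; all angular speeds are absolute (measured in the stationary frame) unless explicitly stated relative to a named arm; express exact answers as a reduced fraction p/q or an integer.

-2133/110

class = fixed-axis compound train [3 meshes; 3 ratios multiply, 3 sense flips]
mesh 1 [52T→30T]: running ratio 26/15, sense −
mesh 2 [79T→26T]: running ratio 79/15, sense +
mesh 3 [81T→22T]: running ratio 2133/110, sense −
ω_out/ω_in = -2133/110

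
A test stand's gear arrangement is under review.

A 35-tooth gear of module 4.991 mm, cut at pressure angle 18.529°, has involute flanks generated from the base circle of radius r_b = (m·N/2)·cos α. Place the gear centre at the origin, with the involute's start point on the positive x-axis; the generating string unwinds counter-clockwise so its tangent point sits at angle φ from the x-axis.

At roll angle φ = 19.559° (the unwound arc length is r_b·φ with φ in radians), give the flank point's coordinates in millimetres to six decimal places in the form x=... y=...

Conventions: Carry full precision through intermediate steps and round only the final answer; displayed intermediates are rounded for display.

class = single-mesh tooth geometry [base-circle involute, m = 4.991, 35T]
pitch radius r_p = m·N/2 = 4.991·35/2 = 87.342500
base radius r_b = r_p·cos α = 87.342500·cos 18.529° = 82.814921
roll angle φ = 19.559° = 0.34136895 rad
x = r_b·(cos φ + φ·sin φ) = 87.500577
y = r_b·(sin φ − φ·cos φ) = 1.085400

x=87.500577 y=1.085400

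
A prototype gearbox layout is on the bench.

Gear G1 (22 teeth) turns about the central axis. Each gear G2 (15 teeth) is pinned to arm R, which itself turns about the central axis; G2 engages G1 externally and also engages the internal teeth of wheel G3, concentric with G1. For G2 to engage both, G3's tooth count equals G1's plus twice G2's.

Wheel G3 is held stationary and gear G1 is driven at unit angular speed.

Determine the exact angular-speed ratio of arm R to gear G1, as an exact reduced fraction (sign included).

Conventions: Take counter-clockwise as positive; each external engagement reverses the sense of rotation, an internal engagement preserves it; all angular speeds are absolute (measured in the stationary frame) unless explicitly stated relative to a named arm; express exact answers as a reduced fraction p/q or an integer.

class = planetary set [G3 = 22+2·15 = 52; Willis about the carrier]
ring teeth: 22 + 2·15 = 52
22(ω_sun−ω_arm) = −52(ω_ring−ω_arm),  ω_ring = 0, ω_sun = 1
22(1−ω_arm) = −52(0−ω_arm)  ⇒  74·ω_arm = 22  ⇒  ω_arm = 11/37
ω_out/ω_in = 11/37

11/37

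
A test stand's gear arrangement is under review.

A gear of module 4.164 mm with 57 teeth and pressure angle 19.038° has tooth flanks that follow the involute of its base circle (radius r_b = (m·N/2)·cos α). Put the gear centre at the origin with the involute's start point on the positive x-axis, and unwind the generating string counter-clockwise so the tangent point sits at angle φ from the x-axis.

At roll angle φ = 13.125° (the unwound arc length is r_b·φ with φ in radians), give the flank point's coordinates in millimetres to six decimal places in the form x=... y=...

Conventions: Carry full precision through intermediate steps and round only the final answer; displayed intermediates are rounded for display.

class = single-mesh tooth geometry [base-circle involute, m = 4.164, 57T]
pitch radius r_p = m·N/2 = 4.164·57/2 = 118.674000
base radius r_b = r_p·cos α = 118.674000·cos 19.038° = 112.182822
roll angle φ = 13.125° = 0.22907446 rad
x = r_b·(cos φ + φ·sin φ) = 115.087724
y = r_b·(sin φ − φ·cos φ) = 0.447151

x=115.087724 y=0.447151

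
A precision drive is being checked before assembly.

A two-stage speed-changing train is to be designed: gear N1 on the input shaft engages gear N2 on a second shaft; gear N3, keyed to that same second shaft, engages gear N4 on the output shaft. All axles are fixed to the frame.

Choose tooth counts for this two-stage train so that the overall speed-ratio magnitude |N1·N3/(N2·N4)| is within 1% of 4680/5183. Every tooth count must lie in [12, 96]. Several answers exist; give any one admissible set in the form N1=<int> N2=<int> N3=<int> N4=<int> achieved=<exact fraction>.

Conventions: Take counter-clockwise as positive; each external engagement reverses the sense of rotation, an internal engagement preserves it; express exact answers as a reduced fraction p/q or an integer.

class = fixed-axis compound train [2-stage, 4680/5183 wanted]
target = 4680/5183 in lowest terms: an exact hit needs N1·N3 = k·4680 and N2·N4 = k·5183 for one integer k, every count in [12, 96]; additionally prefer no 1:1 stage (N1 ≠ N2, N3 ≠ N4)
k = 1: N1·N3 = 4680 = 52·90, N2·N4 = 5183 = 71·73
achieved = 52·90/(71·73) = 4680/5183; |achieved − target| = 0 ≤ 234/25915 ✓

N1=52 N2=71 N3=90 N4=73 achieved=4680/5183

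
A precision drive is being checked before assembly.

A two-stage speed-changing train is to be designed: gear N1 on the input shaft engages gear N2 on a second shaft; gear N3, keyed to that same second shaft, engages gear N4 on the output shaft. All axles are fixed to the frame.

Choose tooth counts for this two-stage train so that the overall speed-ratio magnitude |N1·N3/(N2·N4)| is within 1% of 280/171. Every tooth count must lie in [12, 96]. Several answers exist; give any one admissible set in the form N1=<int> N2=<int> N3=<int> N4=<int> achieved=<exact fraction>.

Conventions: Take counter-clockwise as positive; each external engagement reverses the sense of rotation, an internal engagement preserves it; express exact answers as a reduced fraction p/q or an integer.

2-stage fixed-axis compound train for ratio 280/171
target = 280/171 in lowest terms: an exact hit needs N1·N3 = k·280 and N2·N4 = k·171 for one integer k, every count in [12, 96]; additionally prefer no 1:1 stage (N1 ≠ N2, N3 ≠ N4)
k = 1: no 1:1-free in-range split of k·280 and k·171 into factor pairs; take k = 2
k = 2: N1·N3 = 560 = 14·40, N2·N4 = 342 = 18·19
achieved = 14·40/(18·19) = 280/171; |achieved − target| = 0 ≤ 14/855 ✓

N1=14 N2=18 N3=40 N4=19 achieved=280/171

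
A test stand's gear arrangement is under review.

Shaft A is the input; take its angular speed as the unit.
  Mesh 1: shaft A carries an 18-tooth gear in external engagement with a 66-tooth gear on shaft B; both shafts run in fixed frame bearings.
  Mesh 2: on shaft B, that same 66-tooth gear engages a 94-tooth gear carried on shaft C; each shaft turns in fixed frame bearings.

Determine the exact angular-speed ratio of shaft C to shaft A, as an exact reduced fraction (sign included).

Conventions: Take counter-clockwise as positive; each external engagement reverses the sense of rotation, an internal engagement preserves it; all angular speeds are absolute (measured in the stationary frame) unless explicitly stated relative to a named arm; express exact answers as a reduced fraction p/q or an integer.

class = fixed-axis compound train [2 meshes; 2 ratios multiply, 2 sense flips]
mesh 1 [18T→66T]: running ratio 3/11, sense −
mesh 2 [66T→94T]: running ratio 9/47, sense +
ω_out/ω_in = 9/47

9/47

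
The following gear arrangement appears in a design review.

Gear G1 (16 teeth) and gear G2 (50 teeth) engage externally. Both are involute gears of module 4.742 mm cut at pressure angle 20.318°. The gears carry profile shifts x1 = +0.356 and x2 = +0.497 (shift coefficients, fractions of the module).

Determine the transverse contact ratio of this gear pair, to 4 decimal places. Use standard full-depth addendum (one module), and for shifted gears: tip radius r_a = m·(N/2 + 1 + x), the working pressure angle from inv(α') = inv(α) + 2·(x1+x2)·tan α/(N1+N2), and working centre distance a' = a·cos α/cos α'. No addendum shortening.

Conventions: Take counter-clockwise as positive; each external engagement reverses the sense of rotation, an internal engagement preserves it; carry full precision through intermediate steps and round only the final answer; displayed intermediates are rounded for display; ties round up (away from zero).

1.4841

recognized (one external pair, fixed centres): single-mesh tooth geometry, m = 4.742, N1 = 16, N2 = 50
base radii: r_b1 = 35.575618, r_b2 = 111.173807
tip radii: r_a1 = 44.366152, r_a2 = 125.648774
inv(α') = inv(20.318°) + 2·(+0.356+0.497)·tan α/(16+50) = 0.02522330  ⇒  α' = 23.66934°
a' = a·cos α / cos α' = 156.4860·cos 20.318°/cos 23.66934° = 160.228210
action lengths: √(r_a1²−r_b1²) = 26.509071, √(r_a2²−r_b2²) = 58.549117
base pitch p_b = π·m·cos α = 13.970513
CR = (26.509071 + 58.549117 − 160.228210·sin 23.66934°)/13.970513 = 1.484079
contact ratio ≈ 1.4841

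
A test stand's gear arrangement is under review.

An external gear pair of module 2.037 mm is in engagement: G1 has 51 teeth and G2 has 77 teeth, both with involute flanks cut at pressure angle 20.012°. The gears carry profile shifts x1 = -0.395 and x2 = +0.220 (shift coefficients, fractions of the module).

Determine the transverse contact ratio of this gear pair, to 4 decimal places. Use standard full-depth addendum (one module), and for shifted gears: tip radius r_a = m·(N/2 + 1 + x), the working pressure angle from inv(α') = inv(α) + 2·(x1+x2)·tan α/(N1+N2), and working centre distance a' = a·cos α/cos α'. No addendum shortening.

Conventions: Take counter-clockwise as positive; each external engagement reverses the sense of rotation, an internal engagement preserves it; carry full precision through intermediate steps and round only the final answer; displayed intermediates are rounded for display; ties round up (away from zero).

class = single-mesh tooth geometry [involute pair 51T × 77T, m = 2.037]
base radii: r_b1 = 48.807202, r_b2 = 73.689305
tip radii: r_a1 = 53.175885, r_a2 = 80.909640
inv(α') = inv(20.012°) + 2·(-0.395+0.220)·tan α/(51+77) = 0.01393627  ⇒  α' = 19.57140°
a' = a·cos α / cos α' = 130.3680·cos 20.012°/cos 19.57140° = 130.007735
action lengths: √(r_a1²−r_b1²) = 21.107624, √(r_a2²−r_b2²) = 33.410421
base pitch p_b = π·m·cos α = 6.013033
CR = (21.107624 + 33.410421 − 130.007735·sin 19.57140°)/6.013033 = 1.824017
contact ratio ≈ 1.8240

1.8240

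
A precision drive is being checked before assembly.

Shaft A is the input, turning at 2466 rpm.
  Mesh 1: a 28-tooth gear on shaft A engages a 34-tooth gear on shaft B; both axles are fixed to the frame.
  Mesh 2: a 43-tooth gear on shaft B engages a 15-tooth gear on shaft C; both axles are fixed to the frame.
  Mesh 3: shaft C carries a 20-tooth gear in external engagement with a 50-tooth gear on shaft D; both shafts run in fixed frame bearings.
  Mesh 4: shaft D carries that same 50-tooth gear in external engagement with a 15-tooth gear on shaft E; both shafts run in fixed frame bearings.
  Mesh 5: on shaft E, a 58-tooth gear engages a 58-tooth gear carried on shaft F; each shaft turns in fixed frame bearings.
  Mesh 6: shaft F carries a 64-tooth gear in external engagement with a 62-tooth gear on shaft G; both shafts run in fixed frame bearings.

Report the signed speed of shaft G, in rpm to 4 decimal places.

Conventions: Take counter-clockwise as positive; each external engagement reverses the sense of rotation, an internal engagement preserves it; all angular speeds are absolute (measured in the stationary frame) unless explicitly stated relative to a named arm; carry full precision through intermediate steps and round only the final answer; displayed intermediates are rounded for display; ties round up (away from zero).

class = fixed-axis compound train [6 meshes; 6 ratios multiply, 6 sense flips]
mesh 1 [28T→34T]: ω = 2466.0000×28/34 = 2030.8235 rpm, sense flips to −
mesh 2 [43T→15T]: ω = 2030.8235×43/15 = 5821.6941 rpm, sense flips to +
mesh 3 [20T→50T]: ω = 5821.6941×20/50 = 2328.6776 rpm, sense flips to −
mesh 4 [50T→15T]: ω = 2328.6776×50/15 = 7762.2588 rpm, sense flips to +
mesh 5 [58T→58T]: ω = 7762.2588×58/58 = 7762.2588 rpm, sense flips to −
mesh 6 [64T→62T]: ω = 7762.2588×64/62 = 8012.6543 rpm, sense flips to +
signed output speed = +8012.6543 rpm

+8012.6543 rpm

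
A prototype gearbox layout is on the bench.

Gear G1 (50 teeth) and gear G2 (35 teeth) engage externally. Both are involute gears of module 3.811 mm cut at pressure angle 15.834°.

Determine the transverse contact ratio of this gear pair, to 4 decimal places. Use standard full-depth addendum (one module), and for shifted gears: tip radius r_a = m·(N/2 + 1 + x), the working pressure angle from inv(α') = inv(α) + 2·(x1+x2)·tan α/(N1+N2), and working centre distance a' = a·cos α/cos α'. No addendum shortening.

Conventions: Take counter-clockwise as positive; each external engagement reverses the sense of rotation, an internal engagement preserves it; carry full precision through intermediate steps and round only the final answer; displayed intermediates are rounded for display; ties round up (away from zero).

single-mesh involute tooth geometry (50T engaging 35T at module 3.811)
base radii: r_b1 = 91.659909, r_b2 = 64.161936
tip radii: r_a1 = 99.086000, r_a2 = 70.503500
no profile shift: α' = α, a' = a
action lengths: √(r_a1²−r_b1²) = 37.636371, √(r_a2²−r_b2²) = 29.223097
base pitch p_b = π·m·cos α = 11.518324
CR = (37.636371 + 29.223097 − 161.967500·sin 15.83400°)/11.518324 = 1.967860
contact ratio ≈ 1.9679

1.9679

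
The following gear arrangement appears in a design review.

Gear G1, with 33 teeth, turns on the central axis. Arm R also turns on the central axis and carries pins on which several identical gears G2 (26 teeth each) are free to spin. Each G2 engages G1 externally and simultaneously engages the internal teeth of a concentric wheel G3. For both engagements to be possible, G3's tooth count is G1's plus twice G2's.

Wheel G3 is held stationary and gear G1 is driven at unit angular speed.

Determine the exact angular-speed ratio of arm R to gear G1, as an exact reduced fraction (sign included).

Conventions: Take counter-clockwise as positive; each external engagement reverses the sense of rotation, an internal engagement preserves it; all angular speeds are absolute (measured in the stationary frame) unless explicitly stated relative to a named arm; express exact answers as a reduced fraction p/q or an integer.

33/118

planetary set (33T centre, 26T on arm, 85T internal) — Willis relation
ring teeth: 33 + 2·26 = 85
33(ω_sun−ω_arm) = −85(ω_ring−ω_arm),  ω_ring = 0, ω_sun = 1
33(1−ω_arm) = −85(0−ω_arm)  ⇒  118·ω_arm = 33  ⇒  ω_arm = 33/118
ω_out/ω_in = 33/118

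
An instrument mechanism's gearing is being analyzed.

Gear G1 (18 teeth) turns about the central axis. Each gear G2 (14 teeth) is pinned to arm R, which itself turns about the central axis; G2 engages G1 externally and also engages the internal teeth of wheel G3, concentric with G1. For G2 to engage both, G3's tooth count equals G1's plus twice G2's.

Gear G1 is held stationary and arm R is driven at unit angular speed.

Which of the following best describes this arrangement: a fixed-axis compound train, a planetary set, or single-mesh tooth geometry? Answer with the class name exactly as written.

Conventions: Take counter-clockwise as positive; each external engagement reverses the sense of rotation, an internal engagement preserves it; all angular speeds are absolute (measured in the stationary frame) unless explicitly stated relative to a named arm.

planetary set

planetary set (18T centre, 14T on arm, 46T internal) — Willis relation
classification: planetary set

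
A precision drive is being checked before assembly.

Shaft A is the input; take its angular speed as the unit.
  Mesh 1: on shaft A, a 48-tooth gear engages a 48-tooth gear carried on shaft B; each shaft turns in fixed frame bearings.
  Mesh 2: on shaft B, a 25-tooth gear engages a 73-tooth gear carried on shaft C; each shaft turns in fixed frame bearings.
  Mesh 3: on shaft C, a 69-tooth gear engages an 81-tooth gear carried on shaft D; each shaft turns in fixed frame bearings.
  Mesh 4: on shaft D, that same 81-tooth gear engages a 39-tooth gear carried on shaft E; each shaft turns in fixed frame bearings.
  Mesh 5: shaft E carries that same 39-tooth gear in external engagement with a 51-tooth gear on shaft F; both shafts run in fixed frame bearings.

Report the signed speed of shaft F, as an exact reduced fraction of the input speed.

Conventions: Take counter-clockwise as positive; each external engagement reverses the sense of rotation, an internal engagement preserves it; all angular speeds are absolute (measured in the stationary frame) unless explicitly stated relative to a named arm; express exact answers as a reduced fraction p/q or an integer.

-575/1241

5-mesh fixed-axis compound train (all bearings frame-fixed)
mesh 1 [48T→48T]: |ω|/ω_in = 1×48/48 = 1, sense flips to −
mesh 2 [25T→73T]: |ω|/ω_in = 1×25/73 = 25/73, sense flips to +
mesh 3 [69T→81T]: |ω|/ω_in = (25/73)×69/81 = 575/1971, sense flips to −
mesh 4 [81T→39T]: |ω|/ω_in = (575/1971)×81/39 = 575/949, sense flips to +
mesh 5 [39T→51T]: |ω|/ω_in = (575/949)×39/51 = 575/1241, sense flips to −
signed output speed (× input speed) = -575/1241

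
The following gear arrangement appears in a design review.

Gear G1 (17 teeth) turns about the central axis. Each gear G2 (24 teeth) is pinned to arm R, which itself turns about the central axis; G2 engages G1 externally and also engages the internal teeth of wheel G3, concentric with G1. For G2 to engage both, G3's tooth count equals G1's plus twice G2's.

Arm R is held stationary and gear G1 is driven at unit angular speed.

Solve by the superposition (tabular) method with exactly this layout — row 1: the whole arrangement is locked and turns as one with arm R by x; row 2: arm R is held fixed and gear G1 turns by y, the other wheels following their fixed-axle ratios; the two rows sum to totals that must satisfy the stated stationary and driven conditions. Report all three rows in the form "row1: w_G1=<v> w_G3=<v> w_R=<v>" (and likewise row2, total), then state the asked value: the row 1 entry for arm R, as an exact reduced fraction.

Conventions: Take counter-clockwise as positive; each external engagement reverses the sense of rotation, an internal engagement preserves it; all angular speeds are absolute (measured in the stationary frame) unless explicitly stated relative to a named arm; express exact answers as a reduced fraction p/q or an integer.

row1: w_G1=0 w_G3=0 w_R=0
row2: w_G1=1 w_G3=-17/65 w_R=0
total: w_G1=1 w_G3=-17/65 w_R=0
asked value: 0

topology: planetary set — G1 17T / G2 24T / G3 65T, arm = carrier (Willis)
superposition row 1 [locked train]: every member turns x
superposition row 2 [arm held]: sun y, ring −(17/65)·y, arm 0
boundary: total ω_arm = x = 0 and total ω_sun = x + y = 1  ⇒  y = 1, x = 0
row 2 ring = −(17/65)·1 = -17/65
totals (row 1 + row 2): sun 0 + 1 = 1, ring 0 + (-17/65) = -17/65, arm 0 + 0 = 0
asked cell (row1, arm) = 0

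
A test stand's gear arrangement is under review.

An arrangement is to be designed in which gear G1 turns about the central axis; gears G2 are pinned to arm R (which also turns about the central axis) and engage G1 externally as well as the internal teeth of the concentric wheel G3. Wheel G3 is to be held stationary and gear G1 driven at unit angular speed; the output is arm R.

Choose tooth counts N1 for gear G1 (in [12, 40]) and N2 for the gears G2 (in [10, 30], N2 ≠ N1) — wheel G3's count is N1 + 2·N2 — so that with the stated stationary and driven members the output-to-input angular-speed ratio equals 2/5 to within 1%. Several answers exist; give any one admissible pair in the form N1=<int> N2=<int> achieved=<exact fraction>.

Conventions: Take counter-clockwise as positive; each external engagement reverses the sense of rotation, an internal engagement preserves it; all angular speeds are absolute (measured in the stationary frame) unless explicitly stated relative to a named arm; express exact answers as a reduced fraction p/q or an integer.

N1=40 N2=10 achieved=2/5

topology: planetary set — design target 2/5, arm = carrier (Willis)
Willis with ω_ring = 0: ω_arm/ω_sun = N1/(N1+N3); set equal to 2/5  ⇒  N3/N1 = 1/(2/5) − 1 = 3/2
N3 = N1 + 2·N2  ⇒  N2/N1 = (N3/N1 − 1)/2 = (3/2 − 1)/2 = 1/4
smallest multiple with N1 ≥ 12 and N2 ≥ 10: k = 10  ⇒  N1 = 10·4 = 40, N2 = 10·1 = 10 (N1 ≤ 40, N2 ≤ 30, N2 ≠ N1 ✓), N3 = 40 + 2·10 = 60
check: N1/(N1+N3) with N1 = 40, N3 = 60 gives 2/5; |achieved − target| = 0 ≤ 1/250 ✓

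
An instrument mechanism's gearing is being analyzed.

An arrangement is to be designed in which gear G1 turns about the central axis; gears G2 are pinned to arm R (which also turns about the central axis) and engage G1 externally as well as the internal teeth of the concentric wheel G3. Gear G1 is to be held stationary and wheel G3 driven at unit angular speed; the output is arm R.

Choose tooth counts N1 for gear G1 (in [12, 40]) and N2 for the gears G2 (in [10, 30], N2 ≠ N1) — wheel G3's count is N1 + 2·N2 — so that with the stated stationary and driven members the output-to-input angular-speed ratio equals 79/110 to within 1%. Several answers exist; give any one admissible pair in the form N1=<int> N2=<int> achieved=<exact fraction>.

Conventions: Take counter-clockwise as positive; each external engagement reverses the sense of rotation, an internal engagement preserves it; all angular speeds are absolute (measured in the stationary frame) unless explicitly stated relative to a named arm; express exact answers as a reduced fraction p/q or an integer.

N1=31 N2=24 achieved=79/110

topology: planetary set — design target 79/110, arm = carrier (Willis)
Willis with ω_sun = 0: ω_arm/ω_ring = N3/(N1+N3); set equal to 79/110  ⇒  N3/N1 = (79/110)/(1 − 79/110) = 79/31
N3 = N1 + 2·N2  ⇒  N2/N1 = (N3/N1 − 1)/2 = (79/31 − 1)/2 = 24/31
smallest multiple with N1 ≥ 12 and N2 ≥ 10: k = 1  ⇒  N1 = 1·31 = 31, N2 = 1·24 = 24 (N1 ≤ 40, N2 ≤ 30, N2 ≠ N1 ✓), N3 = 31 + 2·24 = 79
check: N3/(N1+N3) with N1 = 31, N3 = 79 gives 79/110; |achieved − target| = 0 ≤ 79/11000 ✓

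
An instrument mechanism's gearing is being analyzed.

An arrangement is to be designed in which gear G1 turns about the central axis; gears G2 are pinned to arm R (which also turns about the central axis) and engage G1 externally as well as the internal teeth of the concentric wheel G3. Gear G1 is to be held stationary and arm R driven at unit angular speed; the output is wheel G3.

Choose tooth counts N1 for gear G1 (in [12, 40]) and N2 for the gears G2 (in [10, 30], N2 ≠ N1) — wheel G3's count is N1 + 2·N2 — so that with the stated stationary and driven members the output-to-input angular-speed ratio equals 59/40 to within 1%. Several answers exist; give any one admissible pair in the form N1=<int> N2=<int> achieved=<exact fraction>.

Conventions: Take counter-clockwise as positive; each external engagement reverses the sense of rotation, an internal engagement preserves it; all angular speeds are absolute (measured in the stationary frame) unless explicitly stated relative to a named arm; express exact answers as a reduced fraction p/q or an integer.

topology: planetary set — design target 59/40, arm = carrier (Willis)
Willis with ω_sun = 0: ω_ring/ω_arm = (N1+N3)/N3; set equal to 59/40  ⇒  N3/N1 = 1/(59/40 − 1) = 40/19
N3 = N1 + 2·N2  ⇒  N2/N1 = (N3/N1 − 1)/2 = (40/19 − 1)/2 = 21/38
smallest multiple with N1 ≥ 12 and N2 ≥ 10: k = 1  ⇒  N1 = 1·38 = 38, N2 = 1·21 = 21 (N1 ≤ 40, N2 ≤ 30, N2 ≠ N1 ✓), N3 = 38 + 2·21 = 80
check: (N1+N3)/N3 with N1 = 38, N3 = 80 gives 59/40; |achieved − target| = 0 ≤ 59/4000 ✓

N1=38 N2=21 achieved=59/40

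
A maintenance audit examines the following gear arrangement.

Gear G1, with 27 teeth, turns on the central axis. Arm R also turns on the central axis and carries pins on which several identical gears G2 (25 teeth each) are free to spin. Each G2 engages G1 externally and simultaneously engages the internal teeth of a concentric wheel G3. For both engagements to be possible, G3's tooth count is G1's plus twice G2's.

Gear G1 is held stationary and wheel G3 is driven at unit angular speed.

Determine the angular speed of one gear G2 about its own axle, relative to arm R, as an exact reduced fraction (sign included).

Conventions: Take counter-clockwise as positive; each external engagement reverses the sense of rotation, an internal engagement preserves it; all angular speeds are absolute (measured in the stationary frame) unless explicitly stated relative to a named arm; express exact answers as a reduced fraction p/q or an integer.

recognized (axles ride arm R): planetary set, 27/25/77 teeth
ring teeth: 27 + 2·25 = 77
27(ω_sun−ω_arm) = −77(ω_ring−ω_arm),  ω_sun = 0, ω_ring = 1
27(0−ω_arm) = −77(1−ω_arm)  ⇒  104·ω_arm = 77  ⇒  ω_arm = 77/104
sun–planet mesh: 27·(0−77/104) = −25·(ω_p−ω_arm)  ⇒  ω_p−ω_arm = 2079/2600
exact speed ratio = 2079/2600

2079/2600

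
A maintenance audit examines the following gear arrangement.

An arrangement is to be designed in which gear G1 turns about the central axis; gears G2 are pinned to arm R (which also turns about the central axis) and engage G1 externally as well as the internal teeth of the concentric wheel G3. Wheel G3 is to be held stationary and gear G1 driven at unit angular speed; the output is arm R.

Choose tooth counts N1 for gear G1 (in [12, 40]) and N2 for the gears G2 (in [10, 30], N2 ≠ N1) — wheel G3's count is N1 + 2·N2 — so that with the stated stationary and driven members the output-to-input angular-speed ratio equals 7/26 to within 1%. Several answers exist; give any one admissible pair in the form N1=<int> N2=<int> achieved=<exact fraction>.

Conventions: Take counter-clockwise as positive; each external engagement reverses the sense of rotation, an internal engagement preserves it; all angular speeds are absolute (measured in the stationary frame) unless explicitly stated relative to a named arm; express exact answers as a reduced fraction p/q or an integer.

N1=14 N2=12 achieved=7/26

topology: planetary set — design target 7/26, arm = carrier (Willis)
Willis with ω_ring = 0: ω_arm/ω_sun = N1/(N1+N3); set equal to 7/26  ⇒  N3/N1 = 1/(7/26) − 1 = 19/7
N3 = N1 + 2·N2  ⇒  N2/N1 = (N3/N1 − 1)/2 = (19/7 − 1)/2 = 6/7
smallest multiple with N1 ≥ 12 and N2 ≥ 10: k = 2  ⇒  N1 = 2·7 = 14, N2 = 2·6 = 12 (N1 ≤ 40, N2 ≤ 30, N2 ≠ N1 ✓), N3 = 14 + 2·12 = 38
check: N1/(N1+N3) with N1 = 14, N3 = 38 gives 7/26; |achieved − target| = 0 ≤ 7/2600 ✓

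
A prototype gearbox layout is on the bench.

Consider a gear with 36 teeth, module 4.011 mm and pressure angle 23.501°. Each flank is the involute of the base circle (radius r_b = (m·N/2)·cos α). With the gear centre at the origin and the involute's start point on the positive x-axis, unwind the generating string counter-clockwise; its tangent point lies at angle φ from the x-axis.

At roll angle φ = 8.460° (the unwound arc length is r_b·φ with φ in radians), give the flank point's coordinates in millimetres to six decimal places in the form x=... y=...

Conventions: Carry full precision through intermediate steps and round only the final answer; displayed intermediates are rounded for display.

topology: single-mesh involute geometry — m = 4.011, N = 36
pitch radius r_p = m·N/2 = 4.011·36/2 = 72.198000
base radius r_b = r_p·cos α = 72.198000·cos 23.501° = 66.209401
roll angle φ = 8.460° = 0.14765485 rad
x = r_b·(cos φ + φ·sin φ) = 66.927219
y = r_b·(sin φ − φ·cos φ) = 0.070892

x=66.927219 y=0.070892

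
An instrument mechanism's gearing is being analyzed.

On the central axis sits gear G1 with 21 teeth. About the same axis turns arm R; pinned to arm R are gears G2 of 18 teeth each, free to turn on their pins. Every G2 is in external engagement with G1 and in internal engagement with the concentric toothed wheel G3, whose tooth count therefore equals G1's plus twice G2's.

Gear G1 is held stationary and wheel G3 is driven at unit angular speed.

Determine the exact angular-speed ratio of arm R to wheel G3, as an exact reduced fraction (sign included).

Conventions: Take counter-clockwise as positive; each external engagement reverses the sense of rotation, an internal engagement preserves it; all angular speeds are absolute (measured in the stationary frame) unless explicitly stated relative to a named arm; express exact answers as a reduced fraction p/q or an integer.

19/26

recognized (axles ride arm R): planetary set, 21/18/57 teeth
ring teeth: 21 + 2·18 = 57
21(ω_sun−ω_arm) = −57(ω_ring−ω_arm),  ω_sun = 0, ω_ring = 1
21(0−ω_arm) = −57(1−ω_arm)  ⇒  78·ω_arm = 57  ⇒  ω_arm = 19/26
ω_out/ω_in = 19/26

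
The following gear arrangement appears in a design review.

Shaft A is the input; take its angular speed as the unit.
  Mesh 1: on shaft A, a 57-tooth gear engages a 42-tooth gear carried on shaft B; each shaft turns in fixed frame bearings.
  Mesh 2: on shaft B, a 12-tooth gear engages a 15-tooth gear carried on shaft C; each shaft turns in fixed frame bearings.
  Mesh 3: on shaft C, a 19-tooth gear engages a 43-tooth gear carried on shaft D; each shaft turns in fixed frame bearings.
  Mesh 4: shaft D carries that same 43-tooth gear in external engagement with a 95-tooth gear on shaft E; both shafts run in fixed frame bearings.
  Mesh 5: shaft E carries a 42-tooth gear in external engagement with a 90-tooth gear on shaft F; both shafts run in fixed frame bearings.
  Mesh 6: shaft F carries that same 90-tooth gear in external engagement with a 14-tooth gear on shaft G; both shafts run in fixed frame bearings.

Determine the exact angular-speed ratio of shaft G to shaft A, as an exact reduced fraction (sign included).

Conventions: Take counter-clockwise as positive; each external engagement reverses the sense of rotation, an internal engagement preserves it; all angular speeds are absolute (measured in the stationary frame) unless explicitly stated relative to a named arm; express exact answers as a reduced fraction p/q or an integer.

114/175

class = fixed-axis compound train [6 meshes; 6 ratios multiply, 6 sense flips]
mesh 1 [57T→42T]: running ratio 19/14, sense −
mesh 2 [12T→15T]: running ratio 38/35, sense +
mesh 3 [19T→43T]: running ratio 722/1505, sense −
mesh 4 [43T→95T]: running ratio 38/175, sense +
mesh 5 [42T→90T]: running ratio 38/375, sense −
mesh 6 [90T→14T]: running ratio 114/175, sense +
ω_out/ω_in = 114/175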